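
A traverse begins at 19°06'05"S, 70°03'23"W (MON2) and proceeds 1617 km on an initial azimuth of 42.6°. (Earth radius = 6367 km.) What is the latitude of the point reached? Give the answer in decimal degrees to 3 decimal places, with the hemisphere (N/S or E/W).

8.163°S

MON2: φ = -19.10139°, λ = -70.05639°
δ = d/R = 1617/6367 = 0.253966 rad
φ₂ = arcsin(sin φ₁ cos δ + cos φ₁ sin δ cos θ)
   = arcsin(-0.32724·0.96792 + 0.94494·0.25124·0.73610) = -8.16281°
λ₂ = λ₁ + atan2(sin θ sin δ cos φ₁, cos δ − sin φ₁ sin φ₂) = -60.16378°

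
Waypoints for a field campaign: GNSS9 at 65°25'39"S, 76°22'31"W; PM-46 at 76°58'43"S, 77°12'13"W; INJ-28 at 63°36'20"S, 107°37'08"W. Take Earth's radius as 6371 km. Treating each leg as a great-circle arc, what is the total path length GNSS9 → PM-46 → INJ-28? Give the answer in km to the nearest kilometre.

3113 km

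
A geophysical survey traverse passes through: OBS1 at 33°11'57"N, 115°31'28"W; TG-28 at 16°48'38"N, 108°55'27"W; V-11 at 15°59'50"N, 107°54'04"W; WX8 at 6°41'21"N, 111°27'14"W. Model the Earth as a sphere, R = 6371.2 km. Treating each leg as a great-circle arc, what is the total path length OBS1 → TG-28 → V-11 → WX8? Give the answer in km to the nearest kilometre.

3185 km

OBS1: φ = +33.19917°, λ = -115.52444°
TG-28: φ = +16.81056°, λ = -108.92417°
V-11: φ = +15.99722°, λ = -107.90111°
WX8: φ = +6.68917°, λ = -111.45389°
OBS1→TG-28: c = 0.304286 rad, d = 1938.67 km
TG-28→V-11: c = 0.022246 rad, d = 141.74 km
V-11→WX8: c = 0.173433 rad, d = 1104.98 km
Total = 1938.67 + 141.74 + 1104.98 = 3185.38 km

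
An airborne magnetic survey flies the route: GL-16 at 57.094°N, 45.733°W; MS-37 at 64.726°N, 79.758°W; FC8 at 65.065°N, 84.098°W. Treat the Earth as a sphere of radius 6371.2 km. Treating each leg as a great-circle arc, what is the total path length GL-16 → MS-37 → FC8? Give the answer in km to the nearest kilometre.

2202 km

GL-16→MS-37: c = 0.312945 rad, d = 1993.83 km
MS-37→FC8: c = 0.032671 rad, d = 208.15 km
Total = 1993.83 + 208.15 = 2201.98 km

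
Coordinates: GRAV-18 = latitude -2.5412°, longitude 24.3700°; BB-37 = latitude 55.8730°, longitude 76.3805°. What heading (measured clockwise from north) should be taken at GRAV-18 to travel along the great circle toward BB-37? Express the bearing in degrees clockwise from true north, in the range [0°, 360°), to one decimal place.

Δλ = 52.0105°
y = sin Δλ · cos φ₂ = 0.442160
x = cos φ₁ sin φ₂ − sin φ₁ cos φ₂ cos Δλ = 0.842293
θ = atan2(y, x) = 27.6972° → 27.6972° (mod 360°)

27.7°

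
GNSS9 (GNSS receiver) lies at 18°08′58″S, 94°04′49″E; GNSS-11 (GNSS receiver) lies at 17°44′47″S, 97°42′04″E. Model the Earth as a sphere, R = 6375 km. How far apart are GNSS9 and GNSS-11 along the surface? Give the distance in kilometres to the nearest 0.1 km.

385.9 km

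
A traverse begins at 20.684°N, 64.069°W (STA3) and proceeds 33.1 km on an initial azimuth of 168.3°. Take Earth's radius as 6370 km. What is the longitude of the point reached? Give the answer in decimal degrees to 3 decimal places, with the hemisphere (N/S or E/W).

64.005°W

δ = d/R = 33.1/6370 = 0.005196 rad
φ₂ = arcsin(sin φ₁ cos δ + cos φ₁ sin δ cos θ)
   = arcsin(0.35321·0.99999 + 0.93554·0.00520·-0.97922) = 20.39245°
λ₂ = λ₁ + atan2(sin θ sin δ cos φ₁, cos δ − sin φ₁ sin φ₂) = -64.00459°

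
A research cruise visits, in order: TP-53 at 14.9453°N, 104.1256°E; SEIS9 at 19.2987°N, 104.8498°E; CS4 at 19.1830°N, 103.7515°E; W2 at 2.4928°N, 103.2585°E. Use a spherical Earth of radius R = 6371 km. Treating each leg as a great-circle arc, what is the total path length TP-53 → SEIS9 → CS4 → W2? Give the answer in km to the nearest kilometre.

TP-53→SEIS9: c = 0.076935 rad, d = 490.15 km
SEIS9→CS4: c = 0.018210 rad, d = 116.02 km
CS4→W2: c = 0.291421 rad, d = 1856.64 km
Total = 490.15 + 116.02 + 1856.64 = 2462.81 km

2463 km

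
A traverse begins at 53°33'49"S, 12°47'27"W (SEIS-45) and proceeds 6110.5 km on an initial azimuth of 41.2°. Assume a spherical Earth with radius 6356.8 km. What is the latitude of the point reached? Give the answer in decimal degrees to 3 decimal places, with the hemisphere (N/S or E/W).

5.404°S

SEIS-45: φ = -53.56361°, λ = -12.79083°
δ = d/R = 6110.5/6356.8 = 0.961254 rad
φ₂ = arcsin(sin φ₁ cos δ + cos φ₁ sin δ cos θ)
   = arcsin(-0.80452·0.57249 + 0.59393·0.81991·0.75241) = -5.40393°
λ₂ = λ₁ + atan2(sin θ sin δ cos φ₁, cos δ − sin φ₁ sin φ₂) = 20.06160°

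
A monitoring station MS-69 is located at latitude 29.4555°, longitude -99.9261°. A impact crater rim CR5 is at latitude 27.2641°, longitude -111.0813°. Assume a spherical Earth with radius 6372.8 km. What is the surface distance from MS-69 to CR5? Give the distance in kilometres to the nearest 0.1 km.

1118.2 km

Δφ = -2.1914°,  Δλ = -11.1552°
a = sin²(Δφ/2) + cos φ₁ cos φ₂ sin²(Δλ/2) = 0.007677
c = 2·arcsin(√a) = 0.175466 rad = 10.0535°
d = R·c = 6372.8 × 0.175466 = 1118.2 km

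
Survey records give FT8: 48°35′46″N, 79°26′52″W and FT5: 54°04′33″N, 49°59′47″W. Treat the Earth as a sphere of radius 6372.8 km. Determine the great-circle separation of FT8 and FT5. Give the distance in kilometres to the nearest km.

FT8: φ = +48.59611°, λ = -79.44778°
FT5: φ = +54.07583°, λ = -49.99639°
Δφ = 5.4797°,  Δλ = 29.4514°
a = sin²(Δφ/2) + cos φ₁ cos φ₂ sin²(Δλ/2) = 0.027357
c = 2·arcsin(√a) = 0.332326 rad = 19.0409°
d = R·c = 6372.8 × 0.332326 = 2117.8 km

2118 km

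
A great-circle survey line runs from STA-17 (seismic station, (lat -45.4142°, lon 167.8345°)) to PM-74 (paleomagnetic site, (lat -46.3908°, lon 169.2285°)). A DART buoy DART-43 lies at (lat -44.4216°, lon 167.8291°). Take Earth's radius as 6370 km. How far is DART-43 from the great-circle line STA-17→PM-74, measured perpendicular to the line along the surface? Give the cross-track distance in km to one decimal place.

δ₁₃ = central angle STA-17→DART-43 = 0.017324 rad  (haversine)
θ₁₃ = bearing STA-17→DART-43 = 359.777°,  θ₁₂ = bearing STA-17→PM-74 = 135.691°
dₓₜ = R·arcsin(sin δ₁₃ · sin(θ₁₃ − θ₁₂)) = 6370·arcsin(0.01732·sin(224.086°)) = -76.777 km
|dₓₜ| = 76.777 km

76.8 km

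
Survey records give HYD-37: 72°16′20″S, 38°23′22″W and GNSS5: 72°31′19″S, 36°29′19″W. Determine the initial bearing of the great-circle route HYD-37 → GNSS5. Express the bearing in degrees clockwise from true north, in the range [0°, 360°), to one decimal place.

HYD-37: φ = -72.27222°, λ = -38.38944°
GNSS5: φ = -72.52194°, λ = -36.48861°
Δλ = 1.9008°
y = sin Δλ · cos φ₂ = 0.009962
x = cos φ₁ sin φ₂ − sin φ₁ cos φ₂ cos Δλ = -0.004516
θ = atan2(y, x) = 114.3848° → 114.3848° (mod 360°)

114.4°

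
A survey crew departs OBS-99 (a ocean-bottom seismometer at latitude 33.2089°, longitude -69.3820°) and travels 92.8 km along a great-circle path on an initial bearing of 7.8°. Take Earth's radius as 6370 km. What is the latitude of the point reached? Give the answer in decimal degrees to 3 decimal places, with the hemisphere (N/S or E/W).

δ = d/R = 92.8/6370 = 0.014568 rad
φ₂ = arcsin(sin φ₁ cos δ + cos φ₁ sin δ cos θ)
   = arcsin(0.54769·0.99989 + 0.83668·0.01457·0.99075) = 34.03580°
λ₂ = λ₁ + atan2(sin θ sin δ cos φ₁, cos δ − sin φ₁ sin φ₂) = -69.24530°

34.036°N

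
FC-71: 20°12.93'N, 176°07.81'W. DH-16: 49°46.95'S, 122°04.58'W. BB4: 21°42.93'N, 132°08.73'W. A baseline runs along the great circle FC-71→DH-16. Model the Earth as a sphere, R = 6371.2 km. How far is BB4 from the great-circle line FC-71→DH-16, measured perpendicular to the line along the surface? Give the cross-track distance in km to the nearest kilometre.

FC-71: φ = +20.21550°, λ = -176.13017°
DH-16: φ = -49.78250°, λ = -122.07633°
BB4: φ = +21.71550°, λ = -132.14550°
δ₁₃ = central angle FC-71→BB4 = 0.714931 rad  (haversine)
θ₁₃ = bearing FC-71→BB4 = 79.789°,  θ₁₂ = bearing FC-71→DH-16 = 148.335°
dₓₜ = R·arcsin(sin δ₁₃ · sin(θ₁₃ − θ₁₂)) = 6371.2·arcsin(0.65556·sin(-68.546°)) = -4181.049 km
|dₓₜ| = 4181.049 km

4181 km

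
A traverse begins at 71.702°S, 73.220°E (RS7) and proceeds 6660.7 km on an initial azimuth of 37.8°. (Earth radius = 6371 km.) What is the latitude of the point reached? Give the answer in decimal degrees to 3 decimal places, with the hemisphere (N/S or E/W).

δ = d/R = 6660.7/6371 = 1.045472 rad
φ₂ = arcsin(sin φ₁ cos δ + cos φ₁ sin δ cos θ)
   = arcsin(-0.94944·0.50149 + 0.31396·0.86516·0.79016) = -15.15970°
λ₂ = λ₁ + atan2(sin θ sin δ cos φ₁, cos δ − sin φ₁ sin φ₂) = 106.54459°

15.160°S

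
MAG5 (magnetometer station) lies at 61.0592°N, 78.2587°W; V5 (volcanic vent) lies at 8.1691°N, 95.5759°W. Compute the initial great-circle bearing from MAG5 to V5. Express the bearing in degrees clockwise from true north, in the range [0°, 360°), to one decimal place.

Δλ = -17.3172°
y = sin Δλ · cos φ₂ = -0.294641
x = cos φ₁ sin φ₂ − sin φ₁ cos φ₂ cos Δλ = -0.758214
θ = atan2(y, x) = -158.7639° → 201.2361° (mod 360°)

201.2°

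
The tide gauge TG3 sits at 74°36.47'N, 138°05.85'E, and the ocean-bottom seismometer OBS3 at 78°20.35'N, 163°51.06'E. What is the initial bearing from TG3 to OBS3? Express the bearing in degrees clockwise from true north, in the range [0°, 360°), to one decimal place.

46.1°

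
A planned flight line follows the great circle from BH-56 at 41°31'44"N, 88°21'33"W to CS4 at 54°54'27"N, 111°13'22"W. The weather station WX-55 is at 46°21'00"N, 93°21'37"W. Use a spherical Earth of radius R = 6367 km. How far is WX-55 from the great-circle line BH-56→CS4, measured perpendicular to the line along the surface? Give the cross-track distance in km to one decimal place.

BH-56: φ = +41.52889°, λ = -88.35917°
CS4: φ = +54.90750°, λ = -111.22278°
WX-55: φ = +46.35000°, λ = -93.36028°
δ₁₃ = central angle BH-56→WX-55 = 0.104979 rad  (haversine)
θ₁₃ = bearing BH-56→WX-55 = 324.953°,  θ₁₂ = bearing BH-56→CS4 = 319.478°
dₓₜ = R·arcsin(sin δ₁₃ · sin(θ₁₃ − θ₁₂)) = 6367·arcsin(0.10479·sin(5.475°)) = 63.661 km
|dₓₜ| = 63.661 km

63.7 km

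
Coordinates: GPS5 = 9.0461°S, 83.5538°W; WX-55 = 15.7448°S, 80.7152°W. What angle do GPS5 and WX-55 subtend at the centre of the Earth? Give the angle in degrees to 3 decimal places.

Δφ = -6.6987°,  Δλ = 2.8386°
a = sin²(Δφ/2) + cos φ₁ cos φ₂ sin²(Δλ/2) = 0.003996
c = 2·arcsin(√a) = 0.126520 rad = 7.2491°

7.249°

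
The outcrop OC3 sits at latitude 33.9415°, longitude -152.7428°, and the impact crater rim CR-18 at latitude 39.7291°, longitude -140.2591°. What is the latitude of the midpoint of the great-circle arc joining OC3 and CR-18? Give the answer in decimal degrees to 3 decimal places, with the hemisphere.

36.999°N

Bx = cos φ₂ cos Δλ = 0.750892,  By = cos φ₂ sin Δλ = 0.166245
φₘ = atan2(sin φ₁ + sin φ₂, √((cos φ₁ + Bx)² + By²)) = 36.99866°
λₘ = λ₁ + atan2(By, cos φ₁ + Bx) = -146.73823°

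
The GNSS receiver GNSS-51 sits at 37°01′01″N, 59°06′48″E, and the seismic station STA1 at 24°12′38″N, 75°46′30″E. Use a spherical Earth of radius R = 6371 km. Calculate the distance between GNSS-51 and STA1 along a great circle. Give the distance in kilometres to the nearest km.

GNSS-51: φ = +37.01694°, λ = +59.11333°
STA1: φ = +24.21056°, λ = +75.77500°
Δφ = -12.8064°,  Δλ = 16.6617°
a = sin²(Δφ/2) + cos φ₁ cos φ₂ sin²(Δλ/2) = 0.027725
c = 2·arcsin(√a) = 0.334576 rad = 19.1698°
d = R·c = 6371 × 0.334576 = 2131.6 km

2132 km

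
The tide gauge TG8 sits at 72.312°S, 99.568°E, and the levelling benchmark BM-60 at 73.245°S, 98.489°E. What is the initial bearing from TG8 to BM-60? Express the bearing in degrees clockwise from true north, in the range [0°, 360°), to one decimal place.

198.4°

Δλ = -1.0790°
y = sin Δλ · cos φ₂ = -0.005429
x = cos φ₁ sin φ₂ − sin φ₁ cos φ₂ cos Δλ = -0.016332
θ = atan2(y, x) = -161.6136° → 198.3864° (mod 360°)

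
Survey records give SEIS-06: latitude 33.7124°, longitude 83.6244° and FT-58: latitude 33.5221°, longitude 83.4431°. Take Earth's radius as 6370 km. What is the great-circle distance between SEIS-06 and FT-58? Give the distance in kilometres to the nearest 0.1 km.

Δφ = -0.1903°,  Δλ = -0.1813°
a = sin²(Δφ/2) + cos φ₁ cos φ₂ sin²(Δλ/2) = 0.000004
c = 2·arcsin(√a) = 0.004240 rad = 0.2429°
d = R·c = 6370 × 0.004240 = 27.0 km

27.0 km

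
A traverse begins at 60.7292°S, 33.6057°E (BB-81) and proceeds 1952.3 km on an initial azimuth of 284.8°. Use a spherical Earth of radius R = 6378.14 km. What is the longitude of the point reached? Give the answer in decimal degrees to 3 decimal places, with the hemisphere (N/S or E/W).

4.961°E

δ = d/R = 1952.3/6378.14 = 0.306092 rad
φ₂ = arcsin(sin φ₁ cos δ + cos φ₁ sin δ cos θ)
   = arcsin(-0.87232·0.95352 + 0.48894·0.30133·0.25545) = -52.57371°
λ₂ = λ₁ + atan2(sin θ sin δ cos φ₁, cos δ − sin φ₁ sin φ₂) = 4.96087°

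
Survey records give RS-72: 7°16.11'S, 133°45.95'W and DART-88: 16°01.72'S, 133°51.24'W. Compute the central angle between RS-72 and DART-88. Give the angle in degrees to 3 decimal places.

RS-72: φ = -7.26850°, λ = -133.76583°
DART-88: φ = -16.02867°, λ = -133.85400°
Δφ = -8.7602°,  Δλ = -0.0882°
a = sin²(Δφ/2) + cos φ₁ cos φ₂ sin²(Δλ/2) = 0.005833
c = 2·arcsin(√a) = 0.152901 rad = 8.7606°

8.761°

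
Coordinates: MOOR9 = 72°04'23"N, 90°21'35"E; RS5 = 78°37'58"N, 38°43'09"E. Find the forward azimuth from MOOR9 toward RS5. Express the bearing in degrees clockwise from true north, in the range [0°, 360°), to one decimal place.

320.2°

MOOR9: φ = +72.07306°, λ = +90.35972°
RS5: φ = +78.63278°, λ = +38.71917°
Δλ = -51.6406°
y = sin Δλ · cos φ₂ = -0.154550
x = cos φ₁ sin φ₂ − sin φ₁ cos φ₂ cos Δλ = 0.185388
θ = atan2(y, x) = -39.8165° → 320.1835° (mod 360°)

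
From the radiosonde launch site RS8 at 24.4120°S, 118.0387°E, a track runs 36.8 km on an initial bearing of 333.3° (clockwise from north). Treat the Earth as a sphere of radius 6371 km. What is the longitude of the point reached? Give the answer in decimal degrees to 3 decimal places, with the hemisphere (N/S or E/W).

117.876°E

δ = d/R = 36.8/6371 = 0.005776 rad
φ₂ = arcsin(sin φ₁ cos δ + cos φ₁ sin δ cos θ)
   = arcsin(-0.41330·0.99998 + 0.91060·0.00578·0.89337) = -24.11625°
λ₂ = λ₁ + atan2(sin θ sin δ cos φ₁, cos δ − sin φ₁ sin φ₂) = 117.87578°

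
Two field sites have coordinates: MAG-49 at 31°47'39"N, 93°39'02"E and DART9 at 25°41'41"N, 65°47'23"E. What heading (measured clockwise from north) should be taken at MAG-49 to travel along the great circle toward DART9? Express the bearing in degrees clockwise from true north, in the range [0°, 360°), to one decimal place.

MAG-49: φ = +31.79417°, λ = +93.65056°
DART9: φ = +25.69472°, λ = +65.78972°
Δλ = -27.8608°
y = sin Δλ · cos φ₂ = -0.421115
x = cos φ₁ sin φ₂ − sin φ₁ cos φ₂ cos Δλ = -0.051222
θ = atan2(y, x) = -96.9350° → 263.0650° (mod 360°)

263.1°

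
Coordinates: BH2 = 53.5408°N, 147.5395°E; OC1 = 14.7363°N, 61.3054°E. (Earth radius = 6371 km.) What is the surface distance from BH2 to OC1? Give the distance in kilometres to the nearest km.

8448 km

Δφ = -38.8045°,  Δλ = -86.2341°
a = sin²(Δφ/2) + cos φ₁ cos φ₂ sin²(Δλ/2) = 0.378834
c = 2·arcsin(√a) = 1.326028 rad = 75.9758°
d = R·c = 6371 × 1.326028 = 8448.1 km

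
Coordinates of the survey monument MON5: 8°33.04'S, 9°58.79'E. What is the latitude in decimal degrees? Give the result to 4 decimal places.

8.5507°S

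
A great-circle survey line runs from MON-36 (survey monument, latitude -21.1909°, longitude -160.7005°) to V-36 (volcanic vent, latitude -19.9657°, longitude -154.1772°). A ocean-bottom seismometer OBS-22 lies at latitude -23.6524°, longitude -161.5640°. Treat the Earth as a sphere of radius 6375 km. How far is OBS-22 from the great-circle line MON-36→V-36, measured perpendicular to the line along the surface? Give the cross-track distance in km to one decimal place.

254.2 km

δ₁₃ = central angle MON-36→OBS-22 = 0.045163 rad  (haversine)
θ₁₃ = bearing MON-36→OBS-22 = 197.804°,  θ₁₂ = bearing MON-36→V-36 = 79.816°
dₓₜ = R·arcsin(sin δ₁₃ · sin(θ₁₃ − θ₁₂)) = 6375·arcsin(0.04515·sin(117.988°)) = 254.223 km
|dₓₜ| = 254.223 km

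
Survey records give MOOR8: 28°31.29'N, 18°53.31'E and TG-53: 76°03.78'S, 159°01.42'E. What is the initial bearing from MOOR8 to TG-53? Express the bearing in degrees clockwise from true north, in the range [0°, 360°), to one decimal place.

MOOR8: φ = +28.52150°, λ = +18.88850°
TG-53: φ = -76.06300°, λ = +159.02367°
Δλ = 140.1352°
y = sin Δλ · cos φ₂ = 0.154383
x = cos φ₁ sin φ₂ − sin φ₁ cos φ₂ cos Δλ = -0.764498
θ = atan2(y, x) = 168.5832° → 168.5832° (mod 360°)

168.6°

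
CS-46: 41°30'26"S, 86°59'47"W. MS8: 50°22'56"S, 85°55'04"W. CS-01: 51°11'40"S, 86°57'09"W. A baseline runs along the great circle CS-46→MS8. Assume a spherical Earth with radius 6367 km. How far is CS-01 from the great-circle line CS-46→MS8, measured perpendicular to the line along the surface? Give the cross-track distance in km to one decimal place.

80.0 km

CS-46: φ = -41.50722°, λ = -86.99639°
MS8: φ = -50.38222°, λ = -85.91778°
CS-01: φ = -51.19444°, λ = -86.95250°
δ₁₃ = central angle CS-46→CS-01 = 0.169075 rad  (haversine)
θ₁₃ = bearing CS-46→CS-01 = 179.837°,  θ₁₂ = bearing CS-46→MS8 = 175.553°
dₓₜ = R·arcsin(sin δ₁₃ · sin(θ₁₃ − θ₁₂)) = 6367·arcsin(0.16827·sin(4.283°)) = 80.020 km
|dₓₜ| = 80.020 km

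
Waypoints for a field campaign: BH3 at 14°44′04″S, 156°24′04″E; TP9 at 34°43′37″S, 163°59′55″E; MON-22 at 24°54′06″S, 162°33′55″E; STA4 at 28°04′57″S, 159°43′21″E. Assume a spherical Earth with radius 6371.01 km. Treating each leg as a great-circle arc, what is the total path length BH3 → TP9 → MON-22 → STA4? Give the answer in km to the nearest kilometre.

BH3: φ = -14.73444°, λ = +156.40111°
TP9: φ = -34.72694°, λ = +163.99861°
MON-22: φ = -24.90167°, λ = +162.56528°
STA4: φ = -28.08250°, λ = +159.72250°
BH3→TP9: c = 0.368803 rad, d = 2349.65 km
TP9→MON-22: c = 0.172845 rad, d = 1101.20 km
MON-22→STA4: c = 0.071084 rad, d = 452.88 km
Total = 2349.65 + 1101.20 + 452.88 = 3903.72 km

3904 km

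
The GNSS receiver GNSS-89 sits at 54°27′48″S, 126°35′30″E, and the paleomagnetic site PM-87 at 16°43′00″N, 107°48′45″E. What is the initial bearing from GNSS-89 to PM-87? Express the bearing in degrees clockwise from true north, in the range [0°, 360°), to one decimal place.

341.2°

GNSS-89: φ = -54.46333°, λ = +126.59167°
PM-87: φ = +16.71667°, λ = +107.81250°
Δλ = -18.7792°
y = sin Δλ · cos φ₂ = -0.308317
x = cos φ₁ sin φ₂ − sin φ₁ cos φ₂ cos Δλ = 0.905049
θ = atan2(y, x) = -18.8121° → 341.1879° (mod 360°)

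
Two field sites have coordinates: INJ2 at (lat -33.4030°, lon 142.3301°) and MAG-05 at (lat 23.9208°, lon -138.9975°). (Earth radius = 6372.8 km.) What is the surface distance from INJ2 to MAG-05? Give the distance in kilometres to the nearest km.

10478 km

Δφ = 57.3238°,  Δλ = 78.6724°
a = sin²(Δφ/2) + cos φ₁ cos φ₂ sin²(Δλ/2) = 0.536667
c = 2·arcsin(√a) = 1.644196 rad = 94.2055°
d = R·c = 6372.8 × 1.644196 = 10478.1 km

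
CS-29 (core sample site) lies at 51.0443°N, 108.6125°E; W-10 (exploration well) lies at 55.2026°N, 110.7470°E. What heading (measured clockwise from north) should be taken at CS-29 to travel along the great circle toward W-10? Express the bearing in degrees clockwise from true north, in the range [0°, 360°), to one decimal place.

16.3°

Δλ = 2.1345°
y = sin Δλ · cos φ₂ = 0.021255
x = cos φ₁ sin φ₂ − sin φ₁ cos φ₂ cos Δλ = 0.072820
θ = atan2(y, x) = 16.2717° → 16.2717° (mod 360°)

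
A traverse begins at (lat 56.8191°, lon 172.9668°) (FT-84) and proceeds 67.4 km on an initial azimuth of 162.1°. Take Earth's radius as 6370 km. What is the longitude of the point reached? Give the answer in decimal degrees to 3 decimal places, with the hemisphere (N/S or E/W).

δ = d/R = 67.4/6370 = 0.010581 rad
φ₂ = arcsin(sin φ₁ cos δ + cos φ₁ sin δ cos θ)
   = arcsin(0.83695·0.99994 + 0.54728·0.01058·-0.95159) = 56.24175°
λ₂ = λ₁ + atan2(sin θ sin δ cos φ₁, cos δ − sin φ₁ sin φ₂) = 173.30211°

173.302°E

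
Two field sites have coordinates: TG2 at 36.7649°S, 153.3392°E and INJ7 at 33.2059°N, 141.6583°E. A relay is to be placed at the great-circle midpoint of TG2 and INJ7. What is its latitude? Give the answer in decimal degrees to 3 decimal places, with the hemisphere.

1.789°S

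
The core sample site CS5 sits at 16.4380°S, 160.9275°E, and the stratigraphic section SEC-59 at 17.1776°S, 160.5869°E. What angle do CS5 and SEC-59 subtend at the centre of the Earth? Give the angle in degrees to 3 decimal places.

Δφ = -0.7396°,  Δλ = -0.3406°
a = sin²(Δφ/2) + cos φ₁ cos φ₂ sin²(Δλ/2) = 0.000050
c = 2·arcsin(√a) = 0.014107 rad = 0.8083°

0.808°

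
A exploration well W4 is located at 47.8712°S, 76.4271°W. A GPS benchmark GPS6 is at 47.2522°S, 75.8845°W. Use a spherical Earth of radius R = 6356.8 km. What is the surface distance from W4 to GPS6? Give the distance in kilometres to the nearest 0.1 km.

Δφ = 0.6190°,  Δλ = 0.5426°
a = sin²(Δφ/2) + cos φ₁ cos φ₂ sin²(Δλ/2) = 0.000039
c = 2·arcsin(√a) = 0.012552 rad = 0.7192°
d = R·c = 6356.8 × 0.012552 = 79.8 km

79.8 km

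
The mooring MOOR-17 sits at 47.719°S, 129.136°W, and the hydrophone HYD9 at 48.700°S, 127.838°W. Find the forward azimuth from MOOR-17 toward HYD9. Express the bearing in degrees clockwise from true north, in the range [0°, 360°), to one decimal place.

Δλ = 1.2980°
y = sin Δλ · cos φ₂ = 0.014951
x = cos φ₁ sin φ₂ − sin φ₁ cos φ₂ cos Δλ = -0.017246
θ = atan2(y, x) = 139.0780° → 139.0780° (mod 360°)

139.1°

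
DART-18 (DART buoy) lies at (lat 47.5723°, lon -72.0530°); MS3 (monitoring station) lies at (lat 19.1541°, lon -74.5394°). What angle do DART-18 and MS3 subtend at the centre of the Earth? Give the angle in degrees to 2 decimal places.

28.49°

Δφ = -28.4182°,  Δλ = -2.4864°
a = sin²(Δφ/2) + cos φ₁ cos φ₂ sin²(Δλ/2) = 0.060551
c = 2·arcsin(√a) = 0.497250 rad = 28.4904°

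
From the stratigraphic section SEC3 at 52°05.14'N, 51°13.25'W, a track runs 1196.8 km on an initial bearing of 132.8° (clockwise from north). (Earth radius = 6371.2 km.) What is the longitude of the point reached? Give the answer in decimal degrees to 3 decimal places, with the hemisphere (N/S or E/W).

SEC3: φ = +52.08567°, λ = -51.22083°
δ = d/R = 1196.8/6371.2 = 0.187845 rad
φ₂ = arcsin(sin φ₁ cos δ + cos φ₁ sin δ cos θ)
   = arcsin(0.78893·0.98241 + 0.61448·0.18674·-0.67944) = 44.19370°
λ₂ = λ₁ + atan2(sin θ sin δ cos φ₁, cos δ − sin φ₁ sin φ₂) = -40.20366°

40.204°W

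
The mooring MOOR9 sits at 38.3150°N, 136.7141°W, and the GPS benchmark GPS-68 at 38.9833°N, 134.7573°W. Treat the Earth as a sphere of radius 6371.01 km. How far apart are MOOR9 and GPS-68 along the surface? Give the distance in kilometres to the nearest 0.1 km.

Δφ = 0.6683°,  Δλ = 1.9568°
a = sin²(Δφ/2) + cos φ₁ cos φ₂ sin²(Δλ/2) = 0.000212
c = 2·arcsin(√a) = 0.029111 rad = 1.6679°
d = R·c = 6371.01 × 0.029111 = 185.5 km

185.5 km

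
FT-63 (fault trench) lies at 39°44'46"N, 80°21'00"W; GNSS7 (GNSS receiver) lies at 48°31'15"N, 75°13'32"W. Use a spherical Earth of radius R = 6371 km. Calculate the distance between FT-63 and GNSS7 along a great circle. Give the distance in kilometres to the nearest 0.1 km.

1057.3 km

FT-63: φ = +39.74611°, λ = -80.35000°
GNSS7: φ = +48.52083°, λ = -75.22556°
Δφ = 8.7747°,  Δλ = 5.1244°
a = sin²(Δφ/2) + cos φ₁ cos φ₂ sin²(Δλ/2) = 0.006870
c = 2·arcsin(√a) = 0.165960 rad = 9.5088°
d = R·c = 6371 × 0.165960 = 1057.3 km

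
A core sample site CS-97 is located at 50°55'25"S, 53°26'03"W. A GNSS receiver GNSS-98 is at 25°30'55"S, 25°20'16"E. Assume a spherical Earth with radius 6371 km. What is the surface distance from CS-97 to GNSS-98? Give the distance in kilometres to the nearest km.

CS-97: φ = -50.92361°, λ = -53.43417°
GNSS-98: φ = -25.51528°, λ = +25.33778°
Δφ = 25.4083°,  Δλ = 78.7719°
a = sin²(Δφ/2) + cos φ₁ cos φ₂ sin²(Δλ/2) = 0.277418
c = 2·arcsin(√a) = 1.109439 rad = 63.5662°
d = R·c = 6371 × 1.109439 = 7068.2 km

7068 km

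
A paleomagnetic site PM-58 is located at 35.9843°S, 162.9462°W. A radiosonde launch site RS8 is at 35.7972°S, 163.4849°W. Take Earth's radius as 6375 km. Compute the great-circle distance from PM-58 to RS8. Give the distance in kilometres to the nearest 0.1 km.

52.8 km

Δφ = 0.1871°,  Δλ = -0.5387°
a = sin²(Δφ/2) + cos φ₁ cos φ₂ sin²(Δλ/2) = 0.000017
c = 2·arcsin(√a) = 0.008287 rad = 0.4748°
d = R·c = 6375 × 0.008287 = 52.8 km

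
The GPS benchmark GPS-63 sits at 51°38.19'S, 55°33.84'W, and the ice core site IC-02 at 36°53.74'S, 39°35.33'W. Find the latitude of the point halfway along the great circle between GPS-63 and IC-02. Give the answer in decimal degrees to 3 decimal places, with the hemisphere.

GPS-63: φ = -51.63650°, λ = -55.56400°
IC-02: φ = -36.89567°, λ = -39.58883°
Bx = cos φ₂ cos Δλ = 0.768845,  By = cos φ₂ sin Δλ = 0.220102
φₘ = atan2(sin φ₁ + sin φ₂, √((cos φ₁ + Bx)² + By²)) = -44.54083°
λₘ = λ₁ + atan2(By, cos φ₁ + Bx) = -46.56287°

44.541°S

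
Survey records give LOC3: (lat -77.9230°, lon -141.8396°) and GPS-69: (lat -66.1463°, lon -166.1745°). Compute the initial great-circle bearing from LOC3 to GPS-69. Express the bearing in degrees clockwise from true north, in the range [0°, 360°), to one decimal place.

315.4°

Δλ = -24.3349°
y = sin Δλ · cos φ₂ = -0.166642
x = cos φ₁ sin φ₂ − sin φ₁ cos φ₂ cos Δλ = 0.168963
θ = atan2(y, x) = -44.6037° → 315.3963° (mod 360°)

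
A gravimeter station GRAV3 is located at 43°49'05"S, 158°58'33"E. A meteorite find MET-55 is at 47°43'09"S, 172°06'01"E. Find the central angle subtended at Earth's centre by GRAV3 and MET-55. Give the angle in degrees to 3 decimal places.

9.935°

GRAV3: φ = -43.81806°, λ = +158.97583°
MET-55: φ = -47.71917°, λ = +172.10028°
Δφ = -3.9011°,  Δλ = 13.1244°
a = sin²(Δφ/2) + cos φ₁ cos φ₂ sin²(Δλ/2) = 0.007498
c = 2·arcsin(√a) = 0.173404 rad = 9.9353°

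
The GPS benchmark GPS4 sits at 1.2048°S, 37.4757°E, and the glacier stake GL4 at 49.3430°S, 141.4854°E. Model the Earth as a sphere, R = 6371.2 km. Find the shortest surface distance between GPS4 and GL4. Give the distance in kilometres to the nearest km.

10914 km

Δφ = -48.1382°,  Δλ = 104.0097°
a = sin²(Δφ/2) + cos φ₁ cos φ₂ sin²(Δλ/2) = 0.570870
c = 2·arcsin(√a) = 1.713016 rad = 98.1486°
d = R·c = 6371.2 × 1.713016 = 10914.0 km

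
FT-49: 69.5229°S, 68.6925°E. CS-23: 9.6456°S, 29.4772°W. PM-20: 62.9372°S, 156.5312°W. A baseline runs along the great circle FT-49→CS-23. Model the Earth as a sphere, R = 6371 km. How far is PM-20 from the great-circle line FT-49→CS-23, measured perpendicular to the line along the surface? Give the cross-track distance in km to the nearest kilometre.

δ₁₃ = central angle FT-49→PM-20 = 0.763913 rad  (haversine)
θ₁₃ = bearing FT-49→PM-20 = 152.168°,  θ₁₂ = bearing FT-49→CS-23 = 258.990°
dₓₜ = R·arcsin(sin δ₁₃ · sin(θ₁₃ − θ₁₂)) = 6371·arcsin(0.69175·sin(-106.822°)) = -4610.604 km
|dₓₜ| = 4610.604 km

4611 km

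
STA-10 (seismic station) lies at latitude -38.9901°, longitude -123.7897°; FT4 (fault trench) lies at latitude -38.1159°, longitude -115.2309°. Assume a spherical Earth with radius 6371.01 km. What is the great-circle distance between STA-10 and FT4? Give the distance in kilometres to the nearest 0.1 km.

Δφ = 0.8742°,  Δλ = 8.5588°
a = sin²(Δφ/2) + cos φ₁ cos φ₂ sin²(Δλ/2) = 0.003463
c = 2·arcsin(√a) = 0.117766 rad = 6.7475°
d = R·c = 6371.01 × 0.117766 = 750.3 km

750.3 km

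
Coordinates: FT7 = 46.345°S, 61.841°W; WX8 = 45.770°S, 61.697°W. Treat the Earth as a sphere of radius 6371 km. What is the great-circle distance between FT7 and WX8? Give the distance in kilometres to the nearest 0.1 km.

Δφ = 0.5750°,  Δλ = 0.1440°
a = sin²(Δφ/2) + cos φ₁ cos φ₂ sin²(Δλ/2) = 0.000026
c = 2·arcsin(√a) = 0.010186 rad = 0.5836°
d = R·c = 6371 × 0.010186 = 64.9 km

64.9 km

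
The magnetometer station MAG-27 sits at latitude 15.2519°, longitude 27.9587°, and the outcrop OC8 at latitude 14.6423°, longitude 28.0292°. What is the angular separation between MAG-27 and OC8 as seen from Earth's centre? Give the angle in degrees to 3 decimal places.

Δφ = -0.6096°,  Δλ = 0.0705°
a = sin²(Δφ/2) + cos φ₁ cos φ₂ sin²(Δλ/2) = 0.000029
c = 2·arcsin(√a) = 0.010706 rad = 0.6134°

0.613°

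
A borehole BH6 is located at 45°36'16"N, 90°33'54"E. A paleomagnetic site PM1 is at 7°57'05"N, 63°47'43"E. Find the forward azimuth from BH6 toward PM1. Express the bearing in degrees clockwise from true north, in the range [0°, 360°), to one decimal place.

219.8°

BH6: φ = +45.60444°, λ = +90.56500°
PM1: φ = +7.95139°, λ = +63.79528°
Δλ = -26.7697°
y = sin Δλ · cos φ₂ = -0.446075
x = cos φ₁ sin φ₂ − sin φ₁ cos φ₂ cos Δλ = -0.535035
θ = atan2(y, x) = -140.1810° → 219.8190° (mod 360°)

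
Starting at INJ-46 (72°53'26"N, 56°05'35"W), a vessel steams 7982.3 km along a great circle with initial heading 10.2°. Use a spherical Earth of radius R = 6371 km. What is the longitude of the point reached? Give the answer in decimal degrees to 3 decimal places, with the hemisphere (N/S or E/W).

112.055°E

INJ-46: φ = +72.89056°, λ = -56.09306°
δ = d/R = 7982.3/6371 = 1.252912 rad
φ₂ = arcsin(sin φ₁ cos δ + cos φ₁ sin δ cos θ)
   = arcsin(0.95574·0.31256 + 0.29420·0.94990·0.98420) = 35.01333°
λ₂ = λ₁ + atan2(sin θ sin δ cos φ₁, cos δ − sin φ₁ sin φ₂) = 112.05502°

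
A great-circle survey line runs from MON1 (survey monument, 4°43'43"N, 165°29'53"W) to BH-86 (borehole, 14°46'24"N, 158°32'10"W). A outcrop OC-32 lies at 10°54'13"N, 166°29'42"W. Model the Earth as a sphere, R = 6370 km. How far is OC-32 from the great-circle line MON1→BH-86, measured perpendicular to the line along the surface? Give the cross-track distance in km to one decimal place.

MON1: φ = +4.72861°, λ = -165.49806°
BH-86: φ = +14.77333°, λ = -158.53611°
OC-32: φ = +10.90361°, λ = -166.49500°
δ₁₃ = central angle MON1→OC-32 = 0.109143 rad  (haversine)
θ₁₃ = bearing MON1→OC-32 = 350.976°,  θ₁₂ = bearing MON1→BH-86 = 33.811°
dₓₜ = R·arcsin(sin δ₁₃ · sin(θ₁₃ − θ₁₂)) = 6370·arcsin(0.10893·sin(317.165°)) = -472.178 km
|dₓₜ| = 472.178 km

472.2 km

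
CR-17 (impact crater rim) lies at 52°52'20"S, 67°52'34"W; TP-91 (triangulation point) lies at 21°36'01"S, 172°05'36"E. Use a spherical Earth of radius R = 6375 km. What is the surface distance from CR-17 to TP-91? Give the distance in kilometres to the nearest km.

9933 km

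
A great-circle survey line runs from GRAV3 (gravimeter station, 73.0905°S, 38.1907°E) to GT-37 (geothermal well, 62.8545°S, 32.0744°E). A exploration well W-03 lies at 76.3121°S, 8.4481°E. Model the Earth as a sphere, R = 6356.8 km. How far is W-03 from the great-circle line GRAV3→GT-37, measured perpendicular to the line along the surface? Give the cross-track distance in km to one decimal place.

δ₁₃ = central angle GRAV3→W-03 = 0.146058 rad  (haversine)
θ₁₃ = bearing GRAV3→W-03 = 233.767°,  θ₁₂ = bearing GRAV3→GT-37 = 344.494°
dₓₜ = R·arcsin(sin δ₁₃ · sin(θ₁₃ − θ₁₂)) = 6356.8·arcsin(0.14554·sin(-110.727°)) = -867.978 km
|dₓₜ| = 867.978 km

868.0 km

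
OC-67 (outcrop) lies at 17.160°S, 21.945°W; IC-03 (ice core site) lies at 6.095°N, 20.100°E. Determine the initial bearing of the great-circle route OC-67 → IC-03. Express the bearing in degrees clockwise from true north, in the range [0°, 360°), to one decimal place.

64.4°

Δλ = 42.0450°
y = sin Δλ · cos φ₂ = 0.665928
x = cos φ₁ sin φ₂ − sin φ₁ cos φ₂ cos Δλ = 0.319315
θ = atan2(y, x) = 64.3821° → 64.3821° (mod 360°)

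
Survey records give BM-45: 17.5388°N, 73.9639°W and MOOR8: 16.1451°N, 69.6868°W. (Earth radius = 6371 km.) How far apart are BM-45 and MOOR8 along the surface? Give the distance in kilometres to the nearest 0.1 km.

Δφ = -1.3937°,  Δλ = 4.2771°
a = sin²(Δφ/2) + cos φ₁ cos φ₂ sin²(Δλ/2) = 0.001423
c = 2·arcsin(√a) = 0.075471 rad = 4.3242°
d = R·c = 6371 × 0.075471 = 480.8 km

480.8 km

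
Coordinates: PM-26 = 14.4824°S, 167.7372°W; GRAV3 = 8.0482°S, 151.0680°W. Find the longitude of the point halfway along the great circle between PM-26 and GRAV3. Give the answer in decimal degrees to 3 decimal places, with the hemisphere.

159.309°W

Bx = cos φ₂ cos Δλ = 0.948541,  By = cos φ₂ sin Δλ = 0.284020
φₘ = atan2(sin φ₁ + sin φ₂, √((cos φ₁ + Bx)² + By²)) = -11.38241°
λₘ = λ₁ + atan2(By, cos φ₁ + Bx) = -159.30862°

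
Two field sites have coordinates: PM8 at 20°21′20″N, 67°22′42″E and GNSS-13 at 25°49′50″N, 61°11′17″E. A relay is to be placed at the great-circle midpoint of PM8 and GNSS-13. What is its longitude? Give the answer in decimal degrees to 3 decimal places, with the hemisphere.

PM8: φ = +20.35556°, λ = +67.37833°
GNSS-13: φ = +25.83056°, λ = +61.18806°
Bx = cos φ₂ cos Δλ = 0.894838,  By = cos φ₂ sin Δλ = -0.097057
φₘ = atan2(sin φ₁ + sin φ₂, √((cos φ₁ + Bx)² + By²)) = 23.12324°
λₘ = λ₁ + atan2(By, cos φ₁ + Bx) = 64.34636°

64.346°E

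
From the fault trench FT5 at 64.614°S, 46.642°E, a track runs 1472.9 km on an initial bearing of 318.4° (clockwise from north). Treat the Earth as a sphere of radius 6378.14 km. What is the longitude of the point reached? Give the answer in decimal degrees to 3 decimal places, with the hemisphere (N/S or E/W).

31.763°E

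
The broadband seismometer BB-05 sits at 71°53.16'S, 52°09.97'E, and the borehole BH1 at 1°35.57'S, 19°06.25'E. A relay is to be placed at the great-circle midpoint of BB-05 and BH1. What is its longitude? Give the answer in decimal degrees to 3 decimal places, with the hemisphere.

BB-05: φ = -71.88600°, λ = +52.16617°
BH1: φ = -1.59283°, λ = +19.10417°
Bx = cos φ₂ cos Δλ = 0.837757,  By = cos φ₂ sin Δλ = -0.545335
φₘ = atan2(sin φ₁ + sin φ₂, √((cos φ₁ + Bx)² + By²)) = -37.57216°
λₘ = λ₁ + atan2(By, cos φ₁ + Bx) = 26.76987°

26.770°E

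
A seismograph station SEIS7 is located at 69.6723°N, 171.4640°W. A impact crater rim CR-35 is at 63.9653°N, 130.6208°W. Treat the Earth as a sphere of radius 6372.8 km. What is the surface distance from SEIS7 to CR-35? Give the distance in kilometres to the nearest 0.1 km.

Δφ = -5.7070°,  Δλ = 40.8432°
a = sin²(Δφ/2) + cos φ₁ cos φ₂ sin²(Δλ/2) = 0.021042
c = 2·arcsin(√a) = 0.291144 rad = 16.6813°
d = R·c = 6372.8 × 0.291144 = 1855.4 km

1855.4 km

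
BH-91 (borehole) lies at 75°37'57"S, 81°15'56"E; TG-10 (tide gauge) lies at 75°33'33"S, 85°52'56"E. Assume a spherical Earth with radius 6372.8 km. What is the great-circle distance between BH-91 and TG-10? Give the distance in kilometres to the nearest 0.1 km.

128.0 km

BH-91: φ = -75.63250°, λ = +81.26556°
TG-10: φ = -75.55917°, λ = +85.88222°
Δφ = 0.0733°,  Δλ = 4.6167°
a = sin²(Δφ/2) + cos φ₁ cos φ₂ sin²(Δλ/2) = 0.000101
c = 2·arcsin(√a) = 0.020080 rad = 1.1505°
d = R·c = 6372.8 × 0.020080 = 128.0 km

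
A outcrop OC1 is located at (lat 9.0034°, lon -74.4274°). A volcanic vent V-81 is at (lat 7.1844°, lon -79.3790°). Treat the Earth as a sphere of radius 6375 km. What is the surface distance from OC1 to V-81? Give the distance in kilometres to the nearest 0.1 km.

581.8 km

Δφ = -1.8190°,  Δλ = -4.9516°
a = sin²(Δφ/2) + cos φ₁ cos φ₂ sin²(Δλ/2) = 0.002081
c = 2·arcsin(√a) = 0.091257 rad = 5.2286°
d = R·c = 6375 × 0.091257 = 581.8 km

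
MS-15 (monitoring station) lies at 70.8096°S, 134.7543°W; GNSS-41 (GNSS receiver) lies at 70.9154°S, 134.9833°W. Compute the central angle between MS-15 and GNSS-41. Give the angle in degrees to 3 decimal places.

0.130°

Δφ = -0.1058°,  Δλ = -0.2290°
a = sin²(Δφ/2) + cos φ₁ cos φ₂ sin²(Δλ/2) = 0.000001
c = 2·arcsin(√a) = 0.002264 rad = 0.1297°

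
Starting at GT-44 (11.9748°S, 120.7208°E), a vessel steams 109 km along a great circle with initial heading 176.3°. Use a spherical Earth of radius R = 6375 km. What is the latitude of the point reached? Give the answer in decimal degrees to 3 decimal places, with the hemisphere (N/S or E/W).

12.952°S

δ = d/R = 109/6375 = 0.017098 rad
φ₂ = arcsin(sin φ₁ cos δ + cos φ₁ sin δ cos θ)
   = arcsin(-0.20748·0.99985 + 0.97824·0.01710·-0.99792) = -12.95240°
λ₂ = λ₁ + atan2(sin θ sin δ cos φ₁, cos δ − sin φ₁ sin φ₂) = 120.78567°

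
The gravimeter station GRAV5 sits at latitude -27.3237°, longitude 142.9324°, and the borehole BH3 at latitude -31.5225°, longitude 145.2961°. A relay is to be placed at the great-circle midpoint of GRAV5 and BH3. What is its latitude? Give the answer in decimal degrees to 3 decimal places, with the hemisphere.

29.428°S

Bx = cos φ₂ cos Δλ = 0.851710,  By = cos φ₂ sin Δλ = 0.035157
φₘ = atan2(sin φ₁ + sin φ₂, √((cos φ₁ + Bx)² + By²)) = -29.42831°
λₘ = λ₁ + atan2(By, cos φ₁ + Bx) = 144.08981°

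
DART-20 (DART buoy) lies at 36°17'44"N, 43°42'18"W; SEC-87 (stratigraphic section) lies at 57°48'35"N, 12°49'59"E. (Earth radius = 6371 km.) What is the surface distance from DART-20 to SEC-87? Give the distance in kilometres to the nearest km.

DART-20: φ = +36.29556°, λ = -43.70500°
SEC-87: φ = +57.80972°, λ = +12.83306°
Δφ = 21.5142°,  Δλ = 56.5381°
a = sin²(Δφ/2) + cos φ₁ cos φ₂ sin²(Δλ/2) = 0.131148
c = 2·arcsin(√a) = 0.741132 rad = 42.4637°
d = R·c = 6371 × 0.741132 = 4721.8 km

4722 km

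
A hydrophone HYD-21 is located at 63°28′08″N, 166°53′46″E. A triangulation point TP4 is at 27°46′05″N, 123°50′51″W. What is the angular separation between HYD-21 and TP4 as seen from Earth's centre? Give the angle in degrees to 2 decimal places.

HYD-21: φ = +63.46889°, λ = +166.89611°
TP4: φ = +27.76806°, λ = -123.84750°
Δφ = -35.7008°,  Δλ = 69.2564°
a = sin²(Δφ/2) + cos φ₁ cos φ₂ sin²(Δλ/2) = 0.221589
c = 2·arcsin(√a) = 0.980242 rad = 56.1638°

56.16°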